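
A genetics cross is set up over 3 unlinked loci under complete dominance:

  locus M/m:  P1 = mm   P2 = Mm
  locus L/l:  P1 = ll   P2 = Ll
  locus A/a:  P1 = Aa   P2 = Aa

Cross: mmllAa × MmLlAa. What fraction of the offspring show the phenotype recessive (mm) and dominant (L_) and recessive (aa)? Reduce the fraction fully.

mmllAa gametes: mlA×4, mla×4
MmLlAa gametes: MLA×1, MLa×1, MlA×1, Mla×1, mLA×1, mLa×1, mlA×1, mla×1
mmllAa×MmLlAa grid (8·8=64): MmLlAA=4 MmLlAa=8 MmLlaa=4 MmllAA=4 MmllAa=8 Mmllaa=4 mmLlAA=4 mmLlAa=8 mmLlaa=4 mmllAA=4 mmllAa=8 mmllaa=4
mm L_ aa hits 4/64; gcd=4; 4÷4/64÷4 = 1/16

P(mm L_ aa) = 1/16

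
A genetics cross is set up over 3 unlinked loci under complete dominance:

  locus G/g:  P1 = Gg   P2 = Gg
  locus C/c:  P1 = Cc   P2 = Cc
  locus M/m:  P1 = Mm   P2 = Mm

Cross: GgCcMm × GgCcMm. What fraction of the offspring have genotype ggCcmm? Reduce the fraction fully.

P(ggCcmm) = 1/32

GgCcMm gametes: GCM×1, GCm×1, GcM×1, Gcm×1, gCM×1, gCm×1, gcM×1, gcm×1
GgCcMm gametes: GCM×1, GCm×1, GcM×1, Gcm×1, gCM×1, gCm×1, gcM×1, gcm×1
GgCcMm×GgCcMm grid (8·8=64): GGCCMM=1 GGCCMm=2 GGCCmm=1 GGCcMM=2 GGCcMm=4 GGCcmm=2 GGccMM=1 GGccMm=2 GGccmm=1 GgCCMM=2 GgCCMm=4 GgCCmm=2 GgCcMM=4 GgCcMm=8 GgCcmm=4 GgccMM=2 GgccMm=4 Ggccmm=2 ggCCMM=1 ggCCMm=2 ggCCmm=1 ggCcMM=2 ggCcMm=4 ggCcmm=2 ggccMM=1 ggccMm=2 ggccmm=1
ggCcmm hits 2/64; gcd=2; 2÷2/64÷2 = 1/32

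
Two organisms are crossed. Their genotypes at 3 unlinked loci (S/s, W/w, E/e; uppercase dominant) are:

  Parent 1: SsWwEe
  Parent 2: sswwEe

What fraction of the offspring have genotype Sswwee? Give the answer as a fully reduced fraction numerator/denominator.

P(Sswwee) = 1/16

SsWwEe gametes: SWE×1, SWe×1, SwE×1, Swe×1, sWE×1, sWe×1, swE×1, swe×1
sswwEe gametes: swE×4, swe×4
SsWwEe×sswwEe grid (8·8=64): SsWwEE=4 SsWwEe=8 SsWwee=4 SswwEE=4 SswwEe=8 Sswwee=4 ssWwEE=4 ssWwEe=8 ssWwee=4 sswwEE=4 sswwEe=8 sswwee=4
Sswwee hits 4/64; gcd=4; 4÷4/64÷4 = 1/16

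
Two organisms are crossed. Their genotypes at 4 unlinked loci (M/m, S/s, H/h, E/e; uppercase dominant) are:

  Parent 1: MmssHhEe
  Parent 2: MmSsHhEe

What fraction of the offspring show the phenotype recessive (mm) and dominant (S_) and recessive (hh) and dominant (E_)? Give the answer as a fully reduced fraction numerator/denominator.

P(mm S_ hh E_) = 3/128

MmssHhEe gametes: MsHE×2, MsHe×2, MshE×2, Mshe×2, msHE×2, msHe×2, mshE×2, mshe×2
MmSsHhEe gametes: MSHE×1, MSHe×1, MShE×1, MShe×1, MsHE×1, MsHe×1, MshE×1, Mshe×1, mSHE×1, mSHe×1, mShE×1, mShe×1, msHE×1, msHe×1, mshE×1, mshe×1
MmssHhEe×MmSsHhEe grid (16·16=256): MMSsHHEE=2 MMSsHHEe=4 MMSsHHee=2 MMSsHhEE=4 MMSsHhEe=8 MMSsHhee=4 MMSshhEE=2 MMSshhEe=4 MMSshhee=2 MMssHHEE=2 MMssHHEe=4 MMssHHee=2 MMssHhEE=4 MMssHhEe=8 MMssHhee=4 MMsshhEE=2 MMsshhEe=4 MMsshhee=2 MmSsHHEE=4 MmSsHHEe=8 MmSsHHee=4 MmSsHhEE=8 MmSsHhEe=16 MmSsHhee=8 MmSshhEE=4 MmSshhEe=8 MmSshhee=4 MmssHHEE=4 MmssHHEe=8 MmssHHee=4 MmssHhEE=8 MmssHhEe=16 MmssHhee=8 MmsshhEE=4 MmsshhEe=8 Mmsshhee=4 mmSsHHEE=2 mmSsHHEe=4 mmSsHHee=2 mmSsHhEE=4 mmSsHhEe=8 mmSsHhee=4 mmSshhEE=2 mmSshhEe=4 mmSshhee=2 mmssHHEE=2 mmssHHEe=4 mmssHHee=2 mmssHhEE=4 mmssHhEe=8 mmssHhee=4 mmsshhEE=2 mmsshhEe=4 mmsshhee=2
mm S_ hh E_ hits 6/256; gcd=2; 6÷2/256÷2 = 3/128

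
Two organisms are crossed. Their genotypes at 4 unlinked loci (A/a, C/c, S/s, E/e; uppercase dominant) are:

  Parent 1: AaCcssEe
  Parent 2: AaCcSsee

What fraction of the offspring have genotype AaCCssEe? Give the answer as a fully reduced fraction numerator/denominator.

P(AaCCssEe) = 1/32

AaCcssEe gametes: ACsE×2, ACse×2, AcsE×2, Acse×2, aCsE×2, aCse×2, acsE×2, acse×2
AaCcSsee gametes: ACSe×2, ACse×2, AcSe×2, Acse×2, aCSe×2, aCse×2, acSe×2, acse×2
AaCcssEe×AaCcSsee grid (16·16=256): AACCSsEe=4 AACCSsee=4 AACCssEe=4 AACCssee=4 AACcSsEe=8 AACcSsee=8 AACcssEe=8 AACcssee=8 AAccSsEe=4 AAccSsee=4 AAccssEe=4 AAccssee=4 AaCCSsEe=8 AaCCSsee=8 AaCCssEe=8 AaCCssee=8 AaCcSsEe=16 AaCcSsee=16 AaCcssEe=16 AaCcssee=16 AaccSsEe=8 AaccSsee=8 AaccssEe=8 Aaccssee=8 aaCCSsEe=4 aaCCSsee=4 aaCCssEe=4 aaCCssee=4 aaCcSsEe=8 aaCcSsee=8 aaCcssEe=8 aaCcssee=8 aaccSsEe=4 aaccSsee=4 aaccssEe=4 aaccssee=4
AaCCssEe hits 8/256; gcd=8; 8÷8/256÷8 = 1/32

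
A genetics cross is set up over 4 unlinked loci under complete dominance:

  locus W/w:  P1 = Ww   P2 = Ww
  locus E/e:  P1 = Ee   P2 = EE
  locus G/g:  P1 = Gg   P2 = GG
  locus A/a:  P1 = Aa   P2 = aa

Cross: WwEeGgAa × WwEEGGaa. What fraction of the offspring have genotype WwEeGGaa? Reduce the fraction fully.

P(WwEeGGaa) = 1/16

WwEeGgAa gametes: WEGA×1, WEGa×1, WEgA×1, WEga×1, WeGA×1, WeGa×1, WegA×1, Wega×1, wEGA×1, wEGa×1, wEgA×1, wEga×1, weGA×1, weGa×1, wegA×1, wega×1
WwEEGGaa gametes: WEGa×8, wEGa×8
WwEeGgAa×WwEEGGaa grid (16·16=256): WWEEGGAa=8 WWEEGGaa=8 WWEEGgAa=8 WWEEGgaa=8 WWEeGGAa=8 WWEeGGaa=8 WWEeGgAa=8 WWEeGgaa=8 WwEEGGAa=16 WwEEGGaa=16 WwEEGgAa=16 WwEEGgaa=16 WwEeGGAa=16 WwEeGGaa=16 WwEeGgAa=16 WwEeGgaa=16 wwEEGGAa=8 wwEEGGaa=8 wwEEGgAa=8 wwEEGgaa=8 wwEeGGAa=8 wwEeGGaa=8 wwEeGgAa=8 wwEeGgaa=8
WwEeGGaa hits 16/256; gcd=16; 16÷16/256÷16 = 1/16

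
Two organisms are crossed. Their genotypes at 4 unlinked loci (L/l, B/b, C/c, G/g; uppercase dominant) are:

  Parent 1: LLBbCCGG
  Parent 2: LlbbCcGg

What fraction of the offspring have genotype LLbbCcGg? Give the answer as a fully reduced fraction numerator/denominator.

P(LLbbCcGg) = 1/16

LLBbCCGG gametes: LBCG×8, LbCG×8
LlbbCcGg gametes: LbCG×2, LbCg×2, LbcG×2, Lbcg×2, lbCG×2, lbCg×2, lbcG×2, lbcg×2
LLBbCCGG×LlbbCcGg grid (16·16=256): LLBbCCGG=16 LLBbCCGg=16 LLBbCcGG=16 LLBbCcGg=16 LLbbCCGG=16 LLbbCCGg=16 LLbbCcGG=16 LLbbCcGg=16 LlBbCCGG=16 LlBbCCGg=16 LlBbCcGG=16 LlBbCcGg=16 LlbbCCGG=16 LlbbCCGg=16 LlbbCcGG=16 LlbbCcGg=16
LLbbCcGg hits 16/256; gcd=16; 16÷16/256÷16 = 1/16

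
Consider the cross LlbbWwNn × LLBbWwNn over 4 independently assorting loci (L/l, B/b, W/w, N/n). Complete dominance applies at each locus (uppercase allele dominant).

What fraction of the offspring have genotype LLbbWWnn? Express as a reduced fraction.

LlbbWwNn gametes: LbWN×2, LbWn×2, LbwN×2, Lbwn×2, lbWN×2, lbWn×2, lbwN×2, lbwn×2
LLBbWwNn gametes: LBWN×2, LBWn×2, LBwN×2, LBwn×2, LbWN×2, LbWn×2, LbwN×2, Lbwn×2
LlbbWwNn×LLBbWwNn grid (16·16=256): LLBbWWNN=4 LLBbWWNn=8 LLBbWWnn=4 LLBbWwNN=8 LLBbWwNn=16 LLBbWwnn=8 LLBbwwNN=4 LLBbwwNn=8 LLBbwwnn=4 LLbbWWNN=4 LLbbWWNn=8 LLbbWWnn=4 LLbbWwNN=8 LLbbWwNn=16 LLbbWwnn=8 LLbbwwNN=4 LLbbwwNn=8 LLbbwwnn=4 LlBbWWNN=4 LlBbWWNn=8 LlBbWWnn=4 LlBbWwNN=8 LlBbWwNn=16 LlBbWwnn=8 LlBbwwNN=4 LlBbwwNn=8 LlBbwwnn=4 LlbbWWNN=4 LlbbWWNn=8 LlbbWWnn=4 LlbbWwNN=8 LlbbWwNn=16 LlbbWwnn=8 LlbbwwNN=4 LlbbwwNn=8 Llbbwwnn=4
LLbbWWnn hits 4/256; gcd=4; 4÷4/256÷4 = 1/64

P(LLbbWWnn) = 1/64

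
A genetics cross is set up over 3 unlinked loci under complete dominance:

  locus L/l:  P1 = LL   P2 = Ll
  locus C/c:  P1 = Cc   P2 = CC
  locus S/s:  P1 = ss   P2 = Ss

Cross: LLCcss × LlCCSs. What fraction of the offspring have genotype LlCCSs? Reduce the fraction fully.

P(LlCCSs) = 1/8

LLCcss gametes: LCs×4, Lcs×4
LlCCSs gametes: LCS×2, LCs×2, lCS×2, lCs×2
LLCcss×LlCCSs grid (8·8=64): LLCCSs=8 LLCCss=8 LLCcSs=8 LLCcss=8 LlCCSs=8 LlCCss=8 LlCcSs=8 LlCcss=8
LlCCSs hits 8/64; gcd=8; 8÷8/64÷8 = 1/8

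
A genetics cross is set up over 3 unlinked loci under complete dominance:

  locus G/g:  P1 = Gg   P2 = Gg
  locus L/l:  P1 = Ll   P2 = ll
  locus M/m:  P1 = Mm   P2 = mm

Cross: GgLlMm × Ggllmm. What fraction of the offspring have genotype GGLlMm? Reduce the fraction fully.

GgLlMm gametes: GLM×1, GLm×1, GlM×1, Glm×1, gLM×1, gLm×1, glM×1, glm×1
Ggllmm gametes: Glm×4, glm×4
GgLlMm×Ggllmm grid (8·8=64): GGLlMm=4 GGLlmm=4 GGllMm=4 GGllmm=4 GgLlMm=8 GgLlmm=8 GgllMm=8 Ggllmm=8 ggLlMm=4 ggLlmm=4 ggllMm=4 ggllmm=4
GGLlMm hits 4/64; gcd=4; 4÷4/64÷4 = 1/16

P(GGLlMm) = 1/16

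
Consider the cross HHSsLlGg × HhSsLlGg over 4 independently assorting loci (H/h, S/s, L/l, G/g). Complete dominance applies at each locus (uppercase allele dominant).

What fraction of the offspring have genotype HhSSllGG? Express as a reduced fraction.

P(HhSSllGG) = 1/128

HHSsLlGg gametes: HSLG×2, HSLg×2, HSlG×2, HSlg×2, HsLG×2, HsLg×2, HslG×2, Hslg×2
HhSsLlGg gametes: HSLG×1, HSLg×1, HSlG×1, HSlg×1, HsLG×1, HsLg×1, HslG×1, Hslg×1, hSLG×1, hSLg×1, hSlG×1, hSlg×1, hsLG×1, hsLg×1, hslG×1, hslg×1
HHSsLlGg×HhSsLlGg grid (16·16=256): HHSSLLGG=2 HHSSLLGg=4 HHSSLLgg=2 HHSSLlGG=4 HHSSLlGg=8 HHSSLlgg=4 HHSSllGG=2 HHSSllGg=4 HHSSllgg=2 HHSsLLGG=4 HHSsLLGg=8 HHSsLLgg=4 HHSsLlGG=8 HHSsLlGg=16 HHSsLlgg=8 HHSsllGG=4 HHSsllGg=8 HHSsllgg=4 HHssLLGG=2 HHssLLGg=4 HHssLLgg=2 HHssLlGG=4 HHssLlGg=8 HHssLlgg=4 HHssllGG=2 HHssllGg=4 HHssllgg=2 HhSSLLGG=2 HhSSLLGg=4 HhSSLLgg=2 HhSSLlGG=4 HhSSLlGg=8 HhSSLlgg=4 HhSSllGG=2 HhSSllGg=4 HhSSllgg=2 HhSsLLGG=4 HhSsLLGg=8 HhSsLLgg=4 HhSsLlGG=8 HhSsLlGg=16 HhSsLlgg=8 HhSsllGG=4 HhSsllGg=8 HhSsllgg=4 HhssLLGG=2 HhssLLGg=4 HhssLLgg=2 HhssLlGG=4 HhssLlGg=8 HhssLlgg=4 HhssllGG=2 HhssllGg=4 Hhssllgg=2
HhSSllGG hits 2/256; gcd=2; 2÷2/256÷2 = 1/128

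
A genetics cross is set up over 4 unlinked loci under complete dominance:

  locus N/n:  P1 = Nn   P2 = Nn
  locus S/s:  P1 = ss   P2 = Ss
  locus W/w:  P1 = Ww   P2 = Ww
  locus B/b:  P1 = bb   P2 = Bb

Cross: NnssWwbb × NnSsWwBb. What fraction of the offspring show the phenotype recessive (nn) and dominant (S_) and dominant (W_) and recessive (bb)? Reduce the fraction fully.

P(nn S_ W_ bb) = 3/64

NnssWwbb gametes: NsWb×4, Nswb×4, nsWb×4, nswb×4
NnSsWwBb gametes: NSWB×1, NSWb×1, NSwB×1, NSwb×1, NsWB×1, NsWb×1, NswB×1, Nswb×1, nSWB×1, nSWb×1, nSwB×1, nSwb×1, nsWB×1, nsWb×1, nswB×1, nswb×1
NnssWwbb×NnSsWwBb grid (16·16=256): NNSsWWBb=4 NNSsWWbb=4 NNSsWwBb=8 NNSsWwbb=8 NNSswwBb=4 NNSswwbb=4 NNssWWBb=4 NNssWWbb=4 NNssWwBb=8 NNssWwbb=8 NNsswwBb=4 NNsswwbb=4 NnSsWWBb=8 NnSsWWbb=8 NnSsWwBb=16 NnSsWwbb=16 NnSswwBb=8 NnSswwbb=8 NnssWWBb=8 NnssWWbb=8 NnssWwBb=16 NnssWwbb=16 NnsswwBb=8 Nnsswwbb=8 nnSsWWBb=4 nnSsWWbb=4 nnSsWwBb=8 nnSsWwbb=8 nnSswwBb=4 nnSswwbb=4 nnssWWBb=4 nnssWWbb=4 nnssWwBb=8 nnssWwbb=8 nnsswwBb=4 nnsswwbb=4
nn S_ W_ bb hits 12/256; gcd=4; 12÷4/256÷4 = 3/64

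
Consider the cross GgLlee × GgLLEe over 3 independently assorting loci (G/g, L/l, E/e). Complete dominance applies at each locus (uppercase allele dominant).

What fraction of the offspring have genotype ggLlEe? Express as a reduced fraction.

GgLlee gametes: GLe×2, Gle×2, gLe×2, gle×2
GgLLEe gametes: GLE×2, GLe×2, gLE×2, gLe×2
GgLlee×GgLLEe grid (8·8=64): GGLLEe=4 GGLLee=4 GGLlEe=4 GGLlee=4 GgLLEe=8 GgLLee=8 GgLlEe=8 GgLlee=8 ggLLEe=4 ggLLee=4 ggLlEe=4 ggLlee=4
ggLlEe hits 4/64; gcd=4; 4÷4/64÷4 = 1/16

P(ggLlEe) = 1/16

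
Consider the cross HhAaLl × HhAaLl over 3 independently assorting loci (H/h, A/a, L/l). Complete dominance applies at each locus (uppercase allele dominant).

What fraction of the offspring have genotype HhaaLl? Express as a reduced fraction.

P(HhaaLl) = 1/16

HhAaLl gametes: HAL×1, HAl×1, HaL×1, Hal×1, hAL×1, hAl×1, haL×1, hal×1
HhAaLl gametes: HAL×1, HAl×1, HaL×1, Hal×1, hAL×1, hAl×1, haL×1, hal×1
HhAaLl×HhAaLl grid (8·8=64): HHAALL=1 HHAALl=2 HHAAll=1 HHAaLL=2 HHAaLl=4 HHAall=2 HHaaLL=1 HHaaLl=2 HHaall=1 HhAALL=2 HhAALl=4 HhAAll=2 HhAaLL=4 HhAaLl=8 HhAall=4 HhaaLL=2 HhaaLl=4 Hhaall=2 hhAALL=1 hhAALl=2 hhAAll=1 hhAaLL=2 hhAaLl=4 hhAall=2 hhaaLL=1 hhaaLl=2 hhaall=1
HhaaLl hits 4/64; gcd=4; 4÷4/64÷4 = 1/16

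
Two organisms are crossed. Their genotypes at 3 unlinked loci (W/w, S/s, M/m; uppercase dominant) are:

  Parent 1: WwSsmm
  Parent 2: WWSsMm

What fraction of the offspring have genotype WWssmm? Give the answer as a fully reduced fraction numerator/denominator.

WwSsmm gametes: WSm×2, Wsm×2, wSm×2, wsm×2
WWSsMm gametes: WSM×2, WSm×2, WsM×2, Wsm×2
WwSsmm×WWSsMm grid (8·8=64): WWSSMm=4 WWSSmm=4 WWSsMm=8 WWSsmm=8 WWssMm=4 WWssmm=4 WwSSMm=4 WwSSmm=4 WwSsMm=8 WwSsmm=8 WwssMm=4 Wwssmm=4
WWssmm hits 4/64; gcd=4; 4÷4/64÷4 = 1/16

P(WWssmm) = 1/16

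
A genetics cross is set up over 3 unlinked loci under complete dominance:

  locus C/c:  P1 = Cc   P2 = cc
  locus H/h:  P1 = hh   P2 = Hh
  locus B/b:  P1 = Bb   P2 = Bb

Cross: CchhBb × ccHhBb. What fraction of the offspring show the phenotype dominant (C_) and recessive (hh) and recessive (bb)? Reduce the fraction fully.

P(C_ hh bb) = 1/16

CchhBb gametes: ChB×2, Chb×2, chB×2, chb×2
ccHhBb gametes: cHB×2, cHb×2, chB×2, chb×2
CchhBb×ccHhBb grid (8·8=64): CcHhBB=4 CcHhBb=8 CcHhbb=4 CchhBB=4 CchhBb=8 Cchhbb=4 ccHhBB=4 ccHhBb=8 ccHhbb=4 cchhBB=4 cchhBb=8 cchhbb=4
C_ hh bb hits 4/64; gcd=4; 4÷4/64÷4 = 1/16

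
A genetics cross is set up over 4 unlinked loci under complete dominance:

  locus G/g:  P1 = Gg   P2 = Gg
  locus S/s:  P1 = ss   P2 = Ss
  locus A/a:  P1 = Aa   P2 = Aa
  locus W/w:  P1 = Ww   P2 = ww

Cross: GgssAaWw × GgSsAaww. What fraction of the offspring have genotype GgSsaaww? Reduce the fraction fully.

GgssAaWw gametes: GsAW×2, GsAw×2, GsaW×2, Gsaw×2, gsAW×2, gsAw×2, gsaW×2, gsaw×2
GgSsAaww gametes: GSAw×2, GSaw×2, GsAw×2, Gsaw×2, gSAw×2, gSaw×2, gsAw×2, gsaw×2
GgssAaWw×GgSsAaww grid (16·16=256): GGSsAAWw=4 GGSsAAww=4 GGSsAaWw=8 GGSsAaww=8 GGSsaaWw=4 GGSsaaww=4 GGssAAWw=4 GGssAAww=4 GGssAaWw=8 GGssAaww=8 GGssaaWw=4 GGssaaww=4 GgSsAAWw=8 GgSsAAww=8 GgSsAaWw=16 GgSsAaww=16 GgSsaaWw=8 GgSsaaww=8 GgssAAWw=8 GgssAAww=8 GgssAaWw=16 GgssAaww=16 GgssaaWw=8 Ggssaaww=8 ggSsAAWw=4 ggSsAAww=4 ggSsAaWw=8 ggSsAaww=8 ggSsaaWw=4 ggSsaaww=4 ggssAAWw=4 ggssAAww=4 ggssAaWw=8 ggssAaww=8 ggssaaWw=4 ggssaaww=4
GgSsaaww hits 8/256; gcd=8; 8÷8/256÷8 = 1/32

P(GgSsaaww) = 1/32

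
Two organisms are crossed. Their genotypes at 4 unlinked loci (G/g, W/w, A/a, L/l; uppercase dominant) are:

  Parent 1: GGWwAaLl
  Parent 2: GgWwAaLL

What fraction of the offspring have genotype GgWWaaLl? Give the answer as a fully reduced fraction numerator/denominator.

GGWwAaLl gametes: GWAL×2, GWAl×2, GWaL×2, GWal×2, GwAL×2, GwAl×2, GwaL×2, Gwal×2
GgWwAaLL gametes: GWAL×2, GWaL×2, GwAL×2, GwaL×2, gWAL×2, gWaL×2, gwAL×2, gwaL×2
GGWwAaLl×GgWwAaLL grid (16·16=256): GGWWAALL=4 GGWWAALl=4 GGWWAaLL=8 GGWWAaLl=8 GGWWaaLL=4 GGWWaaLl=4 GGWwAALL=8 GGWwAALl=8 GGWwAaLL=16 GGWwAaLl=16 GGWwaaLL=8 GGWwaaLl=8 GGwwAALL=4 GGwwAALl=4 GGwwAaLL=8 GGwwAaLl=8 GGwwaaLL=4 GGwwaaLl=4 GgWWAALL=4 GgWWAALl=4 GgWWAaLL=8 GgWWAaLl=8 GgWWaaLL=4 GgWWaaLl=4 GgWwAALL=8 GgWwAALl=8 GgWwAaLL=16 GgWwAaLl=16 GgWwaaLL=8 GgWwaaLl=8 GgwwAALL=4 GgwwAALl=4 GgwwAaLL=8 GgwwAaLl=8 GgwwaaLL=4 GgwwaaLl=4
GgWWaaLl hits 4/256; gcd=4; 4÷4/256÷4 = 1/64

P(GgWWaaLl) = 1/64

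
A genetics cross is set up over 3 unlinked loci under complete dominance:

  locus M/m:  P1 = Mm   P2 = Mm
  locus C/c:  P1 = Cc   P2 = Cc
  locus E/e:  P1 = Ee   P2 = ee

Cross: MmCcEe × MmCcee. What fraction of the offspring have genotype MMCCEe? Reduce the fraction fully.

P(MMCCEe) = 1/32

MmCcEe gametes: MCE×1, MCe×1, McE×1, Mce×1, mCE×1, mCe×1, mcE×1, mce×1
MmCcee gametes: MCe×2, Mce×2, mCe×2, mce×2
MmCcEe×MmCcee grid (8·8=64): MMCCEe=2 MMCCee=2 MMCcEe=4 MMCcee=4 MMccEe=2 MMccee=2 MmCCEe=4 MmCCee=4 MmCcEe=8 MmCcee=8 MmccEe=4 Mmccee=4 mmCCEe=2 mmCCee=2 mmCcEe=4 mmCcee=4 mmccEe=2 mmccee=2
MMCCEe hits 2/64; gcd=2; 2÷2/64÷2 = 1/32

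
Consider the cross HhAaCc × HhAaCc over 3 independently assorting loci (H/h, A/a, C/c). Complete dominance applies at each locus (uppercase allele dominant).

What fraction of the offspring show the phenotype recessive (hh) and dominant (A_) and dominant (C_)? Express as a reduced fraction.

HhAaCc gametes: HAC×1, HAc×1, HaC×1, Hac×1, hAC×1, hAc×1, haC×1, hac×1
HhAaCc gametes: HAC×1, HAc×1, HaC×1, Hac×1, hAC×1, hAc×1, haC×1, hac×1
HhAaCc×HhAaCc grid (8·8=64): HHAACC=1 HHAACc=2 HHAAcc=1 HHAaCC=2 HHAaCc=4 HHAacc=2 HHaaCC=1 HHaaCc=2 HHaacc=1 HhAACC=2 HhAACc=4 HhAAcc=2 HhAaCC=4 HhAaCc=8 HhAacc=4 HhaaCC=2 HhaaCc=4 Hhaacc=2 hhAACC=1 hhAACc=2 hhAAcc=1 hhAaCC=2 hhAaCc=4 hhAacc=2 hhaaCC=1 hhaaCc=2 hhaacc=1
hh A_ C_ hits 9/64; gcd=1; 9÷1/64÷1 = 9/64

P(hh A_ C_) = 9/64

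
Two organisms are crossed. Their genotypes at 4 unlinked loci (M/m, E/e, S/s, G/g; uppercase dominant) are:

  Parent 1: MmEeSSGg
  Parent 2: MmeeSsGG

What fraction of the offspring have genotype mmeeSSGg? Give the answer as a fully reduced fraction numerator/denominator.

MmEeSSGg gametes: MESG×2, MESg×2, MeSG×2, MeSg×2, mESG×2, mESg×2, meSG×2, meSg×2
MmeeSsGG gametes: MeSG×4, MesG×4, meSG×4, mesG×4
MmEeSSGg×MmeeSsGG grid (16·16=256): MMEeSSGG=8 MMEeSSGg=8 MMEeSsGG=8 MMEeSsGg=8 MMeeSSGG=8 MMeeSSGg=8 MMeeSsGG=8 MMeeSsGg=8 MmEeSSGG=16 MmEeSSGg=16 MmEeSsGG=16 MmEeSsGg=16 MmeeSSGG=16 MmeeSSGg=16 MmeeSsGG=16 MmeeSsGg=16 mmEeSSGG=8 mmEeSSGg=8 mmEeSsGG=8 mmEeSsGg=8 mmeeSSGG=8 mmeeSSGg=8 mmeeSsGG=8 mmeeSsGg=8
mmeeSSGg hits 8/256; gcd=8; 8÷8/256÷8 = 1/32

P(mmeeSSGg) = 1/32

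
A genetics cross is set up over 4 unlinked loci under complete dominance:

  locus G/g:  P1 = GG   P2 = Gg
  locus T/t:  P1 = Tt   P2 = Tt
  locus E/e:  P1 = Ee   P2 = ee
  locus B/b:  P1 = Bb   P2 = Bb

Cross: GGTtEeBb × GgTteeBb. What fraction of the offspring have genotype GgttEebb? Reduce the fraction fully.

GGTtEeBb gametes: GTEB×2, GTEb×2, GTeB×2, GTeb×2, GtEB×2, GtEb×2, GteB×2, Gteb×2
GgTteeBb gametes: GTeB×2, GTeb×2, GteB×2, Gteb×2, gTeB×2, gTeb×2, gteB×2, gteb×2
GGTtEeBb×GgTteeBb grid (16·16=256): GGTTEeBB=4 GGTTEeBb=8 GGTTEebb=4 GGTTeeBB=4 GGTTeeBb=8 GGTTeebb=4 GGTtEeBB=8 GGTtEeBb=16 GGTtEebb=8 GGTteeBB=8 GGTteeBb=16 GGTteebb=8 GGttEeBB=4 GGttEeBb=8 GGttEebb=4 GGtteeBB=4 GGtteeBb=8 GGtteebb=4 GgTTEeBB=4 GgTTEeBb=8 GgTTEebb=4 GgTTeeBB=4 GgTTeeBb=8 GgTTeebb=4 GgTtEeBB=8 GgTtEeBb=16 GgTtEebb=8 GgTteeBB=8 GgTteeBb=16 GgTteebb=8 GgttEeBB=4 GgttEeBb=8 GgttEebb=4 GgtteeBB=4 GgtteeBb=8 Ggtteebb=4
GgttEebb hits 4/256; gcd=4; 4÷4/256÷4 = 1/64

P(GgttEebb) = 1/64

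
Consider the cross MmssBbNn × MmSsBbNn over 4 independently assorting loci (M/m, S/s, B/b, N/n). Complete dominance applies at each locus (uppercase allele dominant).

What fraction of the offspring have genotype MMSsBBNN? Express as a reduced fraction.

P(MMSsBBNN) = 1/128

MmssBbNn gametes: MsBN×2, MsBn×2, MsbN×2, Msbn×2, msBN×2, msBn×2, msbN×2, msbn×2
MmSsBbNn gametes: MSBN×1, MSBn×1, MSbN×1, MSbn×1, MsBN×1, MsBn×1, MsbN×1, Msbn×1, mSBN×1, mSBn×1, mSbN×1, mSbn×1, msBN×1, msBn×1, msbN×1, msbn×1
MmssBbNn×MmSsBbNn grid (16·16=256): MMSsBBNN=2 MMSsBBNn=4 MMSsBBnn=2 MMSsBbNN=4 MMSsBbNn=8 MMSsBbnn=4 MMSsbbNN=2 MMSsbbNn=4 MMSsbbnn=2 MMssBBNN=2 MMssBBNn=4 MMssBBnn=2 MMssBbNN=4 MMssBbNn=8 MMssBbnn=4 MMssbbNN=2 MMssbbNn=4 MMssbbnn=2 MmSsBBNN=4 MmSsBBNn=8 MmSsBBnn=4 MmSsBbNN=8 MmSsBbNn=16 MmSsBbnn=8 MmSsbbNN=4 MmSsbbNn=8 MmSsbbnn=4 MmssBBNN=4 MmssBBNn=8 MmssBBnn=4 MmssBbNN=8 MmssBbNn=16 MmssBbnn=8 MmssbbNN=4 MmssbbNn=8 Mmssbbnn=4 mmSsBBNN=2 mmSsBBNn=4 mmSsBBnn=2 mmSsBbNN=4 mmSsBbNn=8 mmSsBbnn=4 mmSsbbNN=2 mmSsbbNn=4 mmSsbbnn=2 mmssBBNN=2 mmssBBNn=4 mmssBBnn=2 mmssBbNN=4 mmssBbNn=8 mmssBbnn=4 mmssbbNN=2 mmssbbNn=4 mmssbbnn=2
MMSsBBNN hits 2/256; gcd=2; 2÷2/256÷2 = 1/128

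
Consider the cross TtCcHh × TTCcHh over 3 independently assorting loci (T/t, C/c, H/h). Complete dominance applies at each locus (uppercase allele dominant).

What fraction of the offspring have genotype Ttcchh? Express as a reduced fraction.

P(Ttcchh) = 1/32

TtCcHh gametes: TCH×1, TCh×1, TcH×1, Tch×1, tCH×1, tCh×1, tcH×1, tch×1
TTCcHh gametes: TCH×2, TCh×2, TcH×2, Tch×2
TtCcHh×TTCcHh grid (8·8=64): TTCCHH=2 TTCCHh=4 TTCChh=2 TTCcHH=4 TTCcHh=8 TTCchh=4 TTccHH=2 TTccHh=4 TTcchh=2 TtCCHH=2 TtCCHh=4 TtCChh=2 TtCcHH=4 TtCcHh=8 TtCchh=4 TtccHH=2 TtccHh=4 Ttcchh=2
Ttcchh hits 2/64; gcd=2; 2÷2/64÷2 = 1/32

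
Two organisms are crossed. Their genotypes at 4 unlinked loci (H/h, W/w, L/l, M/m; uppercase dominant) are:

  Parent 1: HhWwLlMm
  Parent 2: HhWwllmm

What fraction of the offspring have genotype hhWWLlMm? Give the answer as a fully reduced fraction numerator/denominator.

HhWwLlMm gametes: HWLM×1, HWLm×1, HWlM×1, HWlm×1, HwLM×1, HwLm×1, HwlM×1, Hwlm×1, hWLM×1, hWLm×1, hWlM×1, hWlm×1, hwLM×1, hwLm×1, hwlM×1, hwlm×1
HhWwllmm gametes: HWlm×4, Hwlm×4, hWlm×4, hwlm×4
HhWwLlMm×HhWwllmm grid (16·16=256): HHWWLlMm=4 HHWWLlmm=4 HHWWllMm=4 HHWWllmm=4 HHWwLlMm=8 HHWwLlmm=8 HHWwllMm=8 HHWwllmm=8 HHwwLlMm=4 HHwwLlmm=4 HHwwllMm=4 HHwwllmm=4 HhWWLlMm=8 HhWWLlmm=8 HhWWllMm=8 HhWWllmm=8 HhWwLlMm=16 HhWwLlmm=16 HhWwllMm=16 HhWwllmm=16 HhwwLlMm=8 HhwwLlmm=8 HhwwllMm=8 Hhwwllmm=8 hhWWLlMm=4 hhWWLlmm=4 hhWWllMm=4 hhWWllmm=4 hhWwLlMm=8 hhWwLlmm=8 hhWwllMm=8 hhWwllmm=8 hhwwLlMm=4 hhwwLlmm=4 hhwwllMm=4 hhwwllmm=4
hhWWLlMm hits 4/256; gcd=4; 4÷4/256÷4 = 1/64

P(hhWWLlMm) = 1/64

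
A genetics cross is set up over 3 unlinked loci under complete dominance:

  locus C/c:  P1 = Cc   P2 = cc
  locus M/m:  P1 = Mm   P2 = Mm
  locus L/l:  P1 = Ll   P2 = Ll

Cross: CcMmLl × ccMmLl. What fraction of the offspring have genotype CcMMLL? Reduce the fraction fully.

P(CcMMLL) = 1/32

CcMmLl gametes: CML×1, CMl×1, CmL×1, Cml×1, cML×1, cMl×1, cmL×1, cml×1
ccMmLl gametes: cML×2, cMl×2, cmL×2, cml×2
CcMmLl×ccMmLl grid (8·8=64): CcMMLL=2 CcMMLl=4 CcMMll=2 CcMmLL=4 CcMmLl=8 CcMmll=4 CcmmLL=2 CcmmLl=4 Ccmmll=2 ccMMLL=2 ccMMLl=4 ccMMll=2 ccMmLL=4 ccMmLl=8 ccMmll=4 ccmmLL=2 ccmmLl=4 ccmmll=2
CcMMLL hits 2/64; gcd=2; 2÷2/64÷2 = 1/32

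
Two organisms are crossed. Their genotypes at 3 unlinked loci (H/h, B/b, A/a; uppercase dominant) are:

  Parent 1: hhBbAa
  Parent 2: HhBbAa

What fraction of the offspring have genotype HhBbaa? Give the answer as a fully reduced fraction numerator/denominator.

hhBbAa gametes: hBA×2, hBa×2, hbA×2, hba×2
HhBbAa gametes: HBA×1, HBa×1, HbA×1, Hba×1, hBA×1, hBa×1, hbA×1, hba×1
hhBbAa×HhBbAa grid (8·8=64): HhBBAA=2 HhBBAa=4 HhBBaa=2 HhBbAA=4 HhBbAa=8 HhBbaa=4 HhbbAA=2 HhbbAa=4 Hhbbaa=2 hhBBAA=2 hhBBAa=4 hhBBaa=2 hhBbAA=4 hhBbAa=8 hhBbaa=4 hhbbAA=2 hhbbAa=4 hhbbaa=2
HhBbaa hits 4/64; gcd=4; 4÷4/64÷4 = 1/16

P(HhBbaa) = 1/16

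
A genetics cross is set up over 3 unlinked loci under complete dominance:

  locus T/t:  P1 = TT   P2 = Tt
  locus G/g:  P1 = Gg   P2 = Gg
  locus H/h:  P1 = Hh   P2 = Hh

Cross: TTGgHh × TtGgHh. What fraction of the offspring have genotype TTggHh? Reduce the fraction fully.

TTGgHh gametes: TGH×2, TGh×2, TgH×2, Tgh×2
TtGgHh gametes: TGH×1, TGh×1, TgH×1, Tgh×1, tGH×1, tGh×1, tgH×1, tgh×1
TTGgHh×TtGgHh grid (8·8=64): TTGGHH=2 TTGGHh=4 TTGGhh=2 TTGgHH=4 TTGgHh=8 TTGghh=4 TTggHH=2 TTggHh=4 TTgghh=2 TtGGHH=2 TtGGHh=4 TtGGhh=2 TtGgHH=4 TtGgHh=8 TtGghh=4 TtggHH=2 TtggHh=4 Ttgghh=2
TTggHh hits 4/64; gcd=4; 4÷4/64÷4 = 1/16

P(TTggHh) = 1/16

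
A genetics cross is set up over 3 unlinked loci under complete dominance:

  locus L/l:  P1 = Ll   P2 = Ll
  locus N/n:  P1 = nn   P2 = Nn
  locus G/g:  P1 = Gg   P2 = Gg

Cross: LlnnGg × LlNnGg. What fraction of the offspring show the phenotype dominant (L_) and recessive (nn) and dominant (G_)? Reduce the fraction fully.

LlnnGg gametes: LnG×2, Lng×2, lnG×2, lng×2
LlNnGg gametes: LNG×1, LNg×1, LnG×1, Lng×1, lNG×1, lNg×1, lnG×1, lng×1
LlnnGg×LlNnGg grid (8·8=64): LLNnGG=2 LLNnGg=4 LLNngg=2 LLnnGG=2 LLnnGg=4 LLnngg=2 LlNnGG=4 LlNnGg=8 LlNngg=4 LlnnGG=4 LlnnGg=8 Llnngg=4 llNnGG=2 llNnGg=4 llNngg=2 llnnGG=2 llnnGg=4 llnngg=2
L_ nn G_ hits 18/64; gcd=2; 18÷2/64÷2 = 9/32

P(L_ nn G_) = 9/32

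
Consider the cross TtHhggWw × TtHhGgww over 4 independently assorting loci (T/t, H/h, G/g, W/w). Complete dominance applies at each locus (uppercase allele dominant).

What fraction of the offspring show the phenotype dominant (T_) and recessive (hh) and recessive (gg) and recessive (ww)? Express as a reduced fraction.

TtHhggWw gametes: THgW×2, THgw×2, ThgW×2, Thgw×2, tHgW×2, tHgw×2, thgW×2, thgw×2
TtHhGgww gametes: THGw×2, THgw×2, ThGw×2, Thgw×2, tHGw×2, tHgw×2, thGw×2, thgw×2
TtHhggWw×TtHhGgww grid (16·16=256): TTHHGgWw=4 TTHHGgww=4 TTHHggWw=4 TTHHggww=4 TTHhGgWw=8 TTHhGgww=8 TTHhggWw=8 TTHhggww=8 TThhGgWw=4 TThhGgww=4 TThhggWw=4 TThhggww=4 TtHHGgWw=8 TtHHGgww=8 TtHHggWw=8 TtHHggww=8 TtHhGgWw=16 TtHhGgww=16 TtHhggWw=16 TtHhggww=16 TthhGgWw=8 TthhGgww=8 TthhggWw=8 Tthhggww=8 ttHHGgWw=4 ttHHGgww=4 ttHHggWw=4 ttHHggww=4 ttHhGgWw=8 ttHhGgww=8 ttHhggWw=8 ttHhggww=8 tthhGgWw=4 tthhGgww=4 tthhggWw=4 tthhggww=4
T_ hh gg ww hits 12/256; gcd=4; 12÷4/256÷4 = 3/64

P(T_ hh gg ww) = 3/64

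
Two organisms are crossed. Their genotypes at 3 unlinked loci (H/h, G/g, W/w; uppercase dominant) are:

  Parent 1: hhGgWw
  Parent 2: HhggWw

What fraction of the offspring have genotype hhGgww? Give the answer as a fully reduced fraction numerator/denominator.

P(hhGgww) = 1/16

hhGgWw gametes: hGW×2, hGw×2, hgW×2, hgw×2
HhggWw gametes: HgW×2, Hgw×2, hgW×2, hgw×2
hhGgWw×HhggWw grid (8·8=64): HhGgWW=4 HhGgWw=8 HhGgww=4 HhggWW=4 HhggWw=8 Hhggww=4 hhGgWW=4 hhGgWw=8 hhGgww=4 hhggWW=4 hhggWw=8 hhggww=4
hhGgww hits 4/64; gcd=4; 4÷4/64÷4 = 1/16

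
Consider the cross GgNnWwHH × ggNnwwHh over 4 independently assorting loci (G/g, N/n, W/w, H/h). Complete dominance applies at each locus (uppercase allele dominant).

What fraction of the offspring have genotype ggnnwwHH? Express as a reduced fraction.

GgNnWwHH gametes: GNWH×2, GNwH×2, GnWH×2, GnwH×2, gNWH×2, gNwH×2, gnWH×2, gnwH×2
ggNnwwHh gametes: gNwH×4, gNwh×4, gnwH×4, gnwh×4
GgNnWwHH×ggNnwwHh grid (16·16=256): GgNNWwHH=8 GgNNWwHh=8 GgNNwwHH=8 GgNNwwHh=8 GgNnWwHH=16 GgNnWwHh=16 GgNnwwHH=16 GgNnwwHh=16 GgnnWwHH=8 GgnnWwHh=8 GgnnwwHH=8 GgnnwwHh=8 ggNNWwHH=8 ggNNWwHh=8 ggNNwwHH=8 ggNNwwHh=8 ggNnWwHH=16 ggNnWwHh=16 ggNnwwHH=16 ggNnwwHh=16 ggnnWwHH=8 ggnnWwHh=8 ggnnwwHH=8 ggnnwwHh=8
ggnnwwHH hits 8/256; gcd=8; 8÷8/256÷8 = 1/32

P(ggnnwwHH) = 1/32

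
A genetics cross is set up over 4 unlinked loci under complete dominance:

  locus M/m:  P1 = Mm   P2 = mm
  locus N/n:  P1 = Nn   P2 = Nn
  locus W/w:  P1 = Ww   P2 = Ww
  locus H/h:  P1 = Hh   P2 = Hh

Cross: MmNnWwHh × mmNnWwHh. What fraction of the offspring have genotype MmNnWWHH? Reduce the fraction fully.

P(MmNnWWHH) = 1/64

MmNnWwHh gametes: MNWH×1, MNWh×1, MNwH×1, MNwh×1, MnWH×1, MnWh×1, MnwH×1, Mnwh×1, mNWH×1, mNWh×1, mNwH×1, mNwh×1, mnWH×1, mnWh×1, mnwH×1, mnwh×1
mmNnWwHh gametes: mNWH×2, mNWh×2, mNwH×2, mNwh×2, mnWH×2, mnWh×2, mnwH×2, mnwh×2
MmNnWwHh×mmNnWwHh grid (16·16=256): MmNNWWHH=2 MmNNWWHh=4 MmNNWWhh=2 MmNNWwHH=4 MmNNWwHh=8 MmNNWwhh=4 MmNNwwHH=2 MmNNwwHh=4 MmNNwwhh=2 MmNnWWHH=4 MmNnWWHh=8 MmNnWWhh=4 MmNnWwHH=8 MmNnWwHh=16 MmNnWwhh=8 MmNnwwHH=4 MmNnwwHh=8 MmNnwwhh=4 MmnnWWHH=2 MmnnWWHh=4 MmnnWWhh=2 MmnnWwHH=4 MmnnWwHh=8 MmnnWwhh=4 MmnnwwHH=2 MmnnwwHh=4 Mmnnwwhh=2 mmNNWWHH=2 mmNNWWHh=4 mmNNWWhh=2 mmNNWwHH=4 mmNNWwHh=8 mmNNWwhh=4 mmNNwwHH=2 mmNNwwHh=4 mmNNwwhh=2 mmNnWWHH=4 mmNnWWHh=8 mmNnWWhh=4 mmNnWwHH=8 mmNnWwHh=16 mmNnWwhh=8 mmNnwwHH=4 mmNnwwHh=8 mmNnwwhh=4 mmnnWWHH=2 mmnnWWHh=4 mmnnWWhh=2 mmnnWwHH=4 mmnnWwHh=8 mmnnWwhh=4 mmnnwwHH=2 mmnnwwHh=4 mmnnwwhh=2
MmNnWWHH hits 4/256; gcd=4; 4÷4/256÷4 = 1/64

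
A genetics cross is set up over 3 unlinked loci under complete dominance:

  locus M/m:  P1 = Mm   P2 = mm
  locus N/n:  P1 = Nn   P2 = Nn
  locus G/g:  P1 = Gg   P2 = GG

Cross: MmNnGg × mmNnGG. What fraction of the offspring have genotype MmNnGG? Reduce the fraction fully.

MmNnGg gametes: MNG×1, MNg×1, MnG×1, Mng×1, mNG×1, mNg×1, mnG×1, mng×1
mmNnGG gametes: mNG×4, mnG×4
MmNnGg×mmNnGG grid (8·8=64): MmNNGG=4 MmNNGg=4 MmNnGG=8 MmNnGg=8 MmnnGG=4 MmnnGg=4 mmNNGG=4 mmNNGg=4 mmNnGG=8 mmNnGg=8 mmnnGG=4 mmnnGg=4
MmNnGG hits 8/64; gcd=8; 8÷8/64÷8 = 1/8

P(MmNnGG) = 1/8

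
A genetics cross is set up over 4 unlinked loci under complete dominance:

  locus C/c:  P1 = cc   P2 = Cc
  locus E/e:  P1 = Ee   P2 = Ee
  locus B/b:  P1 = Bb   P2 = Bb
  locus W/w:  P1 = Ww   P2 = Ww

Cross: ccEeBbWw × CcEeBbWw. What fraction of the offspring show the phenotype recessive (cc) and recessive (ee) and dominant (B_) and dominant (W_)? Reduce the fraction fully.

ccEeBbWw gametes: cEBW×2, cEBw×2, cEbW×2, cEbw×2, ceBW×2, ceBw×2, cebW×2, cebw×2
CcEeBbWw gametes: CEBW×1, CEBw×1, CEbW×1, CEbw×1, CeBW×1, CeBw×1, CebW×1, Cebw×1, cEBW×1, cEBw×1, cEbW×1, cEbw×1, ceBW×1, ceBw×1, cebW×1, cebw×1
ccEeBbWw×CcEeBbWw grid (16·16=256): CcEEBBWW=2 CcEEBBWw=4 CcEEBBww=2 CcEEBbWW=4 CcEEBbWw=8 CcEEBbww=4 CcEEbbWW=2 CcEEbbWw=4 CcEEbbww=2 CcEeBBWW=4 CcEeBBWw=8 CcEeBBww=4 CcEeBbWW=8 CcEeBbWw=16 CcEeBbww=8 CcEebbWW=4 CcEebbWw=8 CcEebbww=4 CceeBBWW=2 CceeBBWw=4 CceeBBww=2 CceeBbWW=4 CceeBbWw=8 CceeBbww=4 CceebbWW=2 CceebbWw=4 Cceebbww=2 ccEEBBWW=2 ccEEBBWw=4 ccEEBBww=2 ccEEBbWW=4 ccEEBbWw=8 ccEEBbww=4 ccEEbbWW=2 ccEEbbWw=4 ccEEbbww=2 ccEeBBWW=4 ccEeBBWw=8 ccEeBBww=4 ccEeBbWW=8 ccEeBbWw=16 ccEeBbww=8 ccEebbWW=4 ccEebbWw=8 ccEebbww=4 cceeBBWW=2 cceeBBWw=4 cceeBBww=2 cceeBbWW=4 cceeBbWw=8 cceeBbww=4 cceebbWW=2 cceebbWw=4 cceebbww=2
cc ee B_ W_ hits 18/256; gcd=2; 18÷2/256÷2 = 9/128

P(cc ee B_ W_) = 9/128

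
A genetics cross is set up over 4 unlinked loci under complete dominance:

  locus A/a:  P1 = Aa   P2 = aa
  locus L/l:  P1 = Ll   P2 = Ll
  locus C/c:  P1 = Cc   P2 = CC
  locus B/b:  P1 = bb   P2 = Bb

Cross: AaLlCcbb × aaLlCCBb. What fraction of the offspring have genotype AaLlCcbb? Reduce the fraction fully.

P(AaLlCcbb) = 1/16

AaLlCcbb gametes: ALCb×2, ALcb×2, AlCb×2, Alcb×2, aLCb×2, aLcb×2, alCb×2, alcb×2
aaLlCCBb gametes: aLCB×4, aLCb×4, alCB×4, alCb×4
AaLlCcbb×aaLlCCBb grid (16·16=256): AaLLCCBb=8 AaLLCCbb=8 AaLLCcBb=8 AaLLCcbb=8 AaLlCCBb=16 AaLlCCbb=16 AaLlCcBb=16 AaLlCcbb=16 AallCCBb=8 AallCCbb=8 AallCcBb=8 AallCcbb=8 aaLLCCBb=8 aaLLCCbb=8 aaLLCcBb=8 aaLLCcbb=8 aaLlCCBb=16 aaLlCCbb=16 aaLlCcBb=16 aaLlCcbb=16 aallCCBb=8 aallCCbb=8 aallCcBb=8 aallCcbb=8
AaLlCcbb hits 16/256; gcd=16; 16÷16/256÷16 = 1/16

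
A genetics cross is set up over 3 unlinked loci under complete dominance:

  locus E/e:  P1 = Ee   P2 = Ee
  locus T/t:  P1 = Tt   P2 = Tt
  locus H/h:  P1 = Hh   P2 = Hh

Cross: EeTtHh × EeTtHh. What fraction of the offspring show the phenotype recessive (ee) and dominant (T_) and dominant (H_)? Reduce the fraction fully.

EeTtHh gametes: ETH×1, ETh×1, EtH×1, Eth×1, eTH×1, eTh×1, etH×1, eth×1
EeTtHh gametes: ETH×1, ETh×1, EtH×1, Eth×1, eTH×1, eTh×1, etH×1, eth×1
EeTtHh×EeTtHh grid (8·8=64): EETTHH=1 EETTHh=2 EETThh=1 EETtHH=2 EETtHh=4 EETthh=2 EEttHH=1 EEttHh=2 EEtthh=1 EeTTHH=2 EeTTHh=4 EeTThh=2 EeTtHH=4 EeTtHh=8 EeTthh=4 EettHH=2 EettHh=4 Eetthh=2 eeTTHH=1 eeTTHh=2 eeTThh=1 eeTtHH=2 eeTtHh=4 eeTthh=2 eettHH=1 eettHh=2 eetthh=1
ee T_ H_ hits 9/64; gcd=1; 9÷1/64÷1 = 9/64

P(ee T_ H_) = 9/64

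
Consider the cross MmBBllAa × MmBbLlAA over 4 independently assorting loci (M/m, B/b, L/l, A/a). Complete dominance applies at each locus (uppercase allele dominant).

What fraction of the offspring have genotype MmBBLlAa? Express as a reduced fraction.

P(MmBBLlAa) = 1/16

MmBBllAa gametes: MBlA×4, MBla×4, mBlA×4, mBla×4
MmBbLlAA gametes: MBLA×2, MBlA×2, MbLA×2, MblA×2, mBLA×2, mBlA×2, mbLA×2, mblA×2
MmBBllAa×MmBbLlAA grid (16·16=256): MMBBLlAA=8 MMBBLlAa=8 MMBBllAA=8 MMBBllAa=8 MMBbLlAA=8 MMBbLlAa=8 MMBbllAA=8 MMBbllAa=8 MmBBLlAA=16 MmBBLlAa=16 MmBBllAA=16 MmBBllAa=16 MmBbLlAA=16 MmBbLlAa=16 MmBbllAA=16 MmBbllAa=16 mmBBLlAA=8 mmBBLlAa=8 mmBBllAA=8 mmBBllAa=8 mmBbLlAA=8 mmBbLlAa=8 mmBbllAA=8 mmBbllAa=8
MmBBLlAa hits 16/256; gcd=16; 16÷16/256÷16 = 1/16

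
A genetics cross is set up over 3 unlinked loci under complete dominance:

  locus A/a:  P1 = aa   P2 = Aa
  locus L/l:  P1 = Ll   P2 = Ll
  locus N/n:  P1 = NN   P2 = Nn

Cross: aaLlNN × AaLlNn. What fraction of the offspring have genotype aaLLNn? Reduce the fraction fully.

P(aaLLNn) = 1/16

aaLlNN gametes: aLN×4, alN×4
AaLlNn gametes: ALN×1, ALn×1, AlN×1, Aln×1, aLN×1, aLn×1, alN×1, aln×1
aaLlNN×AaLlNn grid (8·8=64): AaLLNN=4 AaLLNn=4 AaLlNN=8 AaLlNn=8 AallNN=4 AallNn=4 aaLLNN=4 aaLLNn=4 aaLlNN=8 aaLlNn=8 aallNN=4 aallNn=4
aaLLNn hits 4/64; gcd=4; 4÷4/64÷4 = 1/16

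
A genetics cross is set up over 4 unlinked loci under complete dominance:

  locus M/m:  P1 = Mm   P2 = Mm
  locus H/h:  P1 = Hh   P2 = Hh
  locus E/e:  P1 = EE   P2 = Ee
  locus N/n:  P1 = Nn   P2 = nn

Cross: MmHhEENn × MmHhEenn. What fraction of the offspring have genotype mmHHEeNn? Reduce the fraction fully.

MmHhEENn gametes: MHEN×2, MHEn×2, MhEN×2, MhEn×2, mHEN×2, mHEn×2, mhEN×2, mhEn×2
MmHhEenn gametes: MHEn×2, MHen×2, MhEn×2, Mhen×2, mHEn×2, mHen×2, mhEn×2, mhen×2
MmHhEENn×MmHhEenn grid (16·16=256): MMHHEENn=4 MMHHEEnn=4 MMHHEeNn=4 MMHHEenn=4 MMHhEENn=8 MMHhEEnn=8 MMHhEeNn=8 MMHhEenn=8 MMhhEENn=4 MMhhEEnn=4 MMhhEeNn=4 MMhhEenn=4 MmHHEENn=8 MmHHEEnn=8 MmHHEeNn=8 MmHHEenn=8 MmHhEENn=16 MmHhEEnn=16 MmHhEeNn=16 MmHhEenn=16 MmhhEENn=8 MmhhEEnn=8 MmhhEeNn=8 MmhhEenn=8 mmHHEENn=4 mmHHEEnn=4 mmHHEeNn=4 mmHHEenn=4 mmHhEENn=8 mmHhEEnn=8 mmHhEeNn=8 mmHhEenn=8 mmhhEENn=4 mmhhEEnn=4 mmhhEeNn=4 mmhhEenn=4
mmHHEeNn hits 4/256; gcd=4; 4÷4/256÷4 = 1/64

P(mmHHEeNn) = 1/64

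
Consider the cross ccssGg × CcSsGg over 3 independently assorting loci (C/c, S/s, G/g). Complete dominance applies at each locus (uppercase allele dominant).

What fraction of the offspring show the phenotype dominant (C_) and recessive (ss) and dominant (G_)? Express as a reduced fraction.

ccssGg gametes: csG×4, csg×4
CcSsGg gametes: CSG×1, CSg×1, CsG×1, Csg×1, cSG×1, cSg×1, csG×1, csg×1
ccssGg×CcSsGg grid (8·8=64): CcSsGG=4 CcSsGg=8 CcSsgg=4 CcssGG=4 CcssGg=8 Ccssgg=4 ccSsGG=4 ccSsGg=8 ccSsgg=4 ccssGG=4 ccssGg=8 ccssgg=4
C_ ss G_ hits 12/64; gcd=4; 12÷4/64÷4 = 3/16

P(C_ ss G_) = 3/16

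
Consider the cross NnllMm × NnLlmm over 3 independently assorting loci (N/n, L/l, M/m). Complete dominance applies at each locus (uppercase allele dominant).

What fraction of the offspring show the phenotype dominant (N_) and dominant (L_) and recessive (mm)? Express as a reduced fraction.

NnllMm gametes: NlM×2, Nlm×2, nlM×2, nlm×2
NnLlmm gametes: NLm×2, Nlm×2, nLm×2, nlm×2
NnllMm×NnLlmm grid (8·8=64): NNLlMm=4 NNLlmm=4 NNllMm=4 NNllmm=4 NnLlMm=8 NnLlmm=8 NnllMm=8 Nnllmm=8 nnLlMm=4 nnLlmm=4 nnllMm=4 nnllmm=4
N_ L_ mm hits 12/64; gcd=4; 12÷4/64÷4 = 3/16

P(N_ L_ mm) = 3/16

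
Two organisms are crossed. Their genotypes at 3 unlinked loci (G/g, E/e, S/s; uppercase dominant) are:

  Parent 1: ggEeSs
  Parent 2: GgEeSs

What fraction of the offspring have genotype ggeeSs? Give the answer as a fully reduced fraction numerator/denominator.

P(ggeeSs) = 1/16

ggEeSs gametes: gES×2, gEs×2, geS×2, ges×2
GgEeSs gametes: GES×1, GEs×1, GeS×1, Ges×1, gES×1, gEs×1, geS×1, ges×1
ggEeSs×GgEeSs grid (8·8=64): GgEESS=2 GgEESs=4 GgEEss=2 GgEeSS=4 GgEeSs=8 GgEess=4 GgeeSS=2 GgeeSs=4 Ggeess=2 ggEESS=2 ggEESs=4 ggEEss=2 ggEeSS=4 ggEeSs=8 ggEess=4 ggeeSS=2 ggeeSs=4 ggeess=2
ggeeSs hits 4/64; gcd=4; 4÷4/64÷4 = 1/16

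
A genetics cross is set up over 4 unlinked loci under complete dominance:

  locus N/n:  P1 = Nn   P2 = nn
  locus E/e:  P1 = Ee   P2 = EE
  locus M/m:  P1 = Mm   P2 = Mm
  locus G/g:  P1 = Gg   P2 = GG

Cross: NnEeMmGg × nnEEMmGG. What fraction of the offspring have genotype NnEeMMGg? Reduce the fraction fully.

P(NnEeMMGg) = 1/32

NnEeMmGg gametes: NEMG×1, NEMg×1, NEmG×1, NEmg×1, NeMG×1, NeMg×1, NemG×1, Nemg×1, nEMG×1, nEMg×1, nEmG×1, nEmg×1, neMG×1, neMg×1, nemG×1, nemg×1
nnEEMmGG gametes: nEMG×8, nEmG×8
NnEeMmGg×nnEEMmGG grid (16·16=256): NnEEMMGG=8 NnEEMMGg=8 NnEEMmGG=16 NnEEMmGg=16 NnEEmmGG=8 NnEEmmGg=8 NnEeMMGG=8 NnEeMMGg=8 NnEeMmGG=16 NnEeMmGg=16 NnEemmGG=8 NnEemmGg=8 nnEEMMGG=8 nnEEMMGg=8 nnEEMmGG=16 nnEEMmGg=16 nnEEmmGG=8 nnEEmmGg=8 nnEeMMGG=8 nnEeMMGg=8 nnEeMmGG=16 nnEeMmGg=16 nnEemmGG=8 nnEemmGg=8
NnEeMMGg hits 8/256; gcd=8; 8÷8/256÷8 = 1/32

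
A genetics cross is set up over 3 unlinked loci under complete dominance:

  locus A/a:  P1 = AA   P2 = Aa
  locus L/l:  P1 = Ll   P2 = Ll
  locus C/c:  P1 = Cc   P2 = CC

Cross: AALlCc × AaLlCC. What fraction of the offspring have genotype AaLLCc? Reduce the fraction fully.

AALlCc gametes: ALC×2, ALc×2, AlC×2, Alc×2
AaLlCC gametes: ALC×2, AlC×2, aLC×2, alC×2
AALlCc×AaLlCC grid (8·8=64): AALLCC=4 AALLCc=4 AALlCC=8 AALlCc=8 AAllCC=4 AAllCc=4 AaLLCC=4 AaLLCc=4 AaLlCC=8 AaLlCc=8 AallCC=4 AallCc=4
AaLLCc hits 4/64; gcd=4; 4÷4/64÷4 = 1/16

P(AaLLCc) = 1/16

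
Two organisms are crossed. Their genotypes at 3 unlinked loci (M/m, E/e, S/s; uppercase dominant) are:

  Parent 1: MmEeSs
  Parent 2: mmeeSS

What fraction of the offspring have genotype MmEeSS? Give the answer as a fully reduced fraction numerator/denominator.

MmEeSs gametes: MES×1, MEs×1, MeS×1, Mes×1, mES×1, mEs×1, meS×1, mes×1
mmeeSS gametes: meS×8
MmEeSs×mmeeSS grid (8·8=64): MmEeSS=8 MmEeSs=8 MmeeSS=8 MmeeSs=8 mmEeSS=8 mmEeSs=8 mmeeSS=8 mmeeSs=8
MmEeSS hits 8/64; gcd=8; 8÷8/64÷8 = 1/8

P(MmEeSS) = 1/8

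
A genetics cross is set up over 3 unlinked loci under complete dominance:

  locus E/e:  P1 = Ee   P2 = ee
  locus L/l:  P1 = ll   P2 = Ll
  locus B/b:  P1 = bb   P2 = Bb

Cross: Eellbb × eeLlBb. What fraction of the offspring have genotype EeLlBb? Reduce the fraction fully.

Eellbb gametes: Elb×4, elb×4
eeLlBb gametes: eLB×2, eLb×2, elB×2, elb×2
Eellbb×eeLlBb grid (8·8=64): EeLlBb=8 EeLlbb=8 EellBb=8 Eellbb=8 eeLlBb=8 eeLlbb=8 eellBb=8 eellbb=8
EeLlBb hits 8/64; gcd=8; 8÷8/64÷8 = 1/8

P(EeLlBb) = 1/8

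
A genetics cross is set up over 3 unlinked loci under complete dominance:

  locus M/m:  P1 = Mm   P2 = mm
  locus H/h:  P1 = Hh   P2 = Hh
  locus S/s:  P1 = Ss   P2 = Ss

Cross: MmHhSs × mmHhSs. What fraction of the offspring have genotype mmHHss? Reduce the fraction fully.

P(mmHHss) = 1/32

MmHhSs gametes: MHS×1, MHs×1, MhS×1, Mhs×1, mHS×1, mHs×1, mhS×1, mhs×1
mmHhSs gametes: mHS×2, mHs×2, mhS×2, mhs×2
MmHhSs×mmHhSs grid (8·8=64): MmHHSS=2 MmHHSs=4 MmHHss=2 MmHhSS=4 MmHhSs=8 MmHhss=4 MmhhSS=2 MmhhSs=4 Mmhhss=2 mmHHSS=2 mmHHSs=4 mmHHss=2 mmHhSS=4 mmHhSs=8 mmHhss=4 mmhhSS=2 mmhhSs=4 mmhhss=2
mmHHss hits 2/64; gcd=2; 2÷2/64÷2 = 1/32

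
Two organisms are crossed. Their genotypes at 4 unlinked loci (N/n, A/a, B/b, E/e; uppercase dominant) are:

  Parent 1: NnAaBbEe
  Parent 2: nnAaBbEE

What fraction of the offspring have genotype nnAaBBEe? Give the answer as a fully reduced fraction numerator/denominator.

NnAaBbEe gametes: NABE×1, NABe×1, NAbE×1, NAbe×1, NaBE×1, NaBe×1, NabE×1, Nabe×1, nABE×1, nABe×1, nAbE×1, nAbe×1, naBE×1, naBe×1, nabE×1, nabe×1
nnAaBbEE gametes: nABE×4, nAbE×4, naBE×4, nabE×4
NnAaBbEe×nnAaBbEE grid (16·16=256): NnAABBEE=4 NnAABBEe=4 NnAABbEE=8 NnAABbEe=8 NnAAbbEE=4 NnAAbbEe=4 NnAaBBEE=8 NnAaBBEe=8 NnAaBbEE=16 NnAaBbEe=16 NnAabbEE=8 NnAabbEe=8 NnaaBBEE=4 NnaaBBEe=4 NnaaBbEE=8 NnaaBbEe=8 NnaabbEE=4 NnaabbEe=4 nnAABBEE=4 nnAABBEe=4 nnAABbEE=8 nnAABbEe=8 nnAAbbEE=4 nnAAbbEe=4 nnAaBBEE=8 nnAaBBEe=8 nnAaBbEE=16 nnAaBbEe=16 nnAabbEE=8 nnAabbEe=8 nnaaBBEE=4 nnaaBBEe=4 nnaaBbEE=8 nnaaBbEe=8 nnaabbEE=4 nnaabbEe=4
nnAaBBEe hits 8/256; gcd=8; 8÷8/256÷8 = 1/32

P(nnAaBBEe) = 1/32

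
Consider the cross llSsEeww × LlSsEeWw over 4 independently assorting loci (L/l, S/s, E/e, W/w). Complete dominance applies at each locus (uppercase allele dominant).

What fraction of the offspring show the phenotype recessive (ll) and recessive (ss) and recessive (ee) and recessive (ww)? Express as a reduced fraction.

P(ll ss ee ww) = 1/64

llSsEeww gametes: lSEw×4, lSew×4, lsEw×4, lsew×4
LlSsEeWw gametes: LSEW×1, LSEw×1, LSeW×1, LSew×1, LsEW×1, LsEw×1, LseW×1, Lsew×1, lSEW×1, lSEw×1, lSeW×1, lSew×1, lsEW×1, lsEw×1, lseW×1, lsew×1
llSsEeww×LlSsEeWw grid (16·16=256): LlSSEEWw=4 LlSSEEww=4 LlSSEeWw=8 LlSSEeww=8 LlSSeeWw=4 LlSSeeww=4 LlSsEEWw=8 LlSsEEww=8 LlSsEeWw=16 LlSsEeww=16 LlSseeWw=8 LlSseeww=8 LlssEEWw=4 LlssEEww=4 LlssEeWw=8 LlssEeww=8 LlsseeWw=4 Llsseeww=4 llSSEEWw=4 llSSEEww=4 llSSEeWw=8 llSSEeww=8 llSSeeWw=4 llSSeeww=4 llSsEEWw=8 llSsEEww=8 llSsEeWw=16 llSsEeww=16 llSseeWw=8 llSseeww=8 llssEEWw=4 llssEEww=4 llssEeWw=8 llssEeww=8 llsseeWw=4 llsseeww=4
ll ss ee ww hits 4/256; gcd=4; 4÷4/256÷4 = 1/64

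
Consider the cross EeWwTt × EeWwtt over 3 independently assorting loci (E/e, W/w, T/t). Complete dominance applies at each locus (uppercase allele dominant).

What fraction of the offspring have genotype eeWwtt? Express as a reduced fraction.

P(eeWwtt) = 1/16

EeWwTt gametes: EWT×1, EWt×1, EwT×1, Ewt×1, eWT×1, eWt×1, ewT×1, ewt×1
EeWwtt gametes: EWt×2, Ewt×2, eWt×2, ewt×2
EeWwTt×EeWwtt grid (8·8=64): EEWWTt=2 EEWWtt=2 EEWwTt=4 EEWwtt=4 EEwwTt=2 EEwwtt=2 EeWWTt=4 EeWWtt=4 EeWwTt=8 EeWwtt=8 EewwTt=4 Eewwtt=4 eeWWTt=2 eeWWtt=2 eeWwTt=4 eeWwtt=4 eewwTt=2 eewwtt=2
eeWwtt hits 4/64; gcd=4; 4÷4/64÷4 = 1/16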